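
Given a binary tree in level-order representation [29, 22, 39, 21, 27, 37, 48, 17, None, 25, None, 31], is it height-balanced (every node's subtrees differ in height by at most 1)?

Tree (level-order array): [29, 22, 39, 21, 27, 37, 48, 17, None, 25, None, 31]
Definition: a tree is height-balanced if, at every node, |h(left) - h(right)| <= 1 (empty subtree has height -1).
Bottom-up per-node check:
  node 17: h_left=-1, h_right=-1, diff=0 [OK], height=0
  node 21: h_left=0, h_right=-1, diff=1 [OK], height=1
  node 25: h_left=-1, h_right=-1, diff=0 [OK], height=0
  node 27: h_left=0, h_right=-1, diff=1 [OK], height=1
  node 22: h_left=1, h_right=1, diff=0 [OK], height=2
  node 31: h_left=-1, h_right=-1, diff=0 [OK], height=0
  node 37: h_left=0, h_right=-1, diff=1 [OK], height=1
  node 48: h_left=-1, h_right=-1, diff=0 [OK], height=0
  node 39: h_left=1, h_right=0, diff=1 [OK], height=2
  node 29: h_left=2, h_right=2, diff=0 [OK], height=3
All nodes satisfy the balance condition.
Result: Balanced


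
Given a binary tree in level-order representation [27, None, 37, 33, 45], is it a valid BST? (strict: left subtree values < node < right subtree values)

Level-order array: [27, None, 37, 33, 45]
Validate using subtree bounds (lo, hi): at each node, require lo < value < hi,
then recurse left with hi=value and right with lo=value.
Preorder trace (stopping at first violation):
  at node 27 with bounds (-inf, +inf): OK
  at node 37 with bounds (27, +inf): OK
  at node 33 with bounds (27, 37): OK
  at node 45 with bounds (37, +inf): OK
No violation found at any node.
Result: Valid BST


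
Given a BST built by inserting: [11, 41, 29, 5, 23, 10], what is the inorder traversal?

Tree insertion order: [11, 41, 29, 5, 23, 10]
Tree (level-order array): [11, 5, 41, None, 10, 29, None, None, None, 23]
Inorder traversal: [5, 10, 11, 23, 29, 41]


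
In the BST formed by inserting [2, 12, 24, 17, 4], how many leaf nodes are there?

Tree built from: [2, 12, 24, 17, 4]
Tree (level-order array): [2, None, 12, 4, 24, None, None, 17]
Rule: A leaf has 0 children.
Per-node child counts:
  node 2: 1 child(ren)
  node 12: 2 child(ren)
  node 4: 0 child(ren)
  node 24: 1 child(ren)
  node 17: 0 child(ren)
Matching nodes: [4, 17]
Count of leaf nodes: 2


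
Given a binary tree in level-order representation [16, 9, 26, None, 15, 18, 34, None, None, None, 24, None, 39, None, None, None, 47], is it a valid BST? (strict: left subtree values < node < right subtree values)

Level-order array: [16, 9, 26, None, 15, 18, 34, None, None, None, 24, None, 39, None, None, None, 47]
Validate using subtree bounds (lo, hi): at each node, require lo < value < hi,
then recurse left with hi=value and right with lo=value.
Preorder trace (stopping at first violation):
  at node 16 with bounds (-inf, +inf): OK
  at node 9 with bounds (-inf, 16): OK
  at node 15 with bounds (9, 16): OK
  at node 26 with bounds (16, +inf): OK
  at node 18 with bounds (16, 26): OK
  at node 24 with bounds (18, 26): OK
  at node 34 with bounds (26, +inf): OK
  at node 39 with bounds (34, +inf): OK
  at node 47 with bounds (39, +inf): OK
No violation found at any node.
Result: Valid BST


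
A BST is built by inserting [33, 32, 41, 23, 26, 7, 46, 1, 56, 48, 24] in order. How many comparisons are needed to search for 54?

Search path for 54: 33 -> 41 -> 46 -> 56 -> 48
Found: False
Comparisons: 5


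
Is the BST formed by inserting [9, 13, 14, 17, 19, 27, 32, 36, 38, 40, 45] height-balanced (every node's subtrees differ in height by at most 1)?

Tree (level-order array): [9, None, 13, None, 14, None, 17, None, 19, None, 27, None, 32, None, 36, None, 38, None, 40, None, 45]
Definition: a tree is height-balanced if, at every node, |h(left) - h(right)| <= 1 (empty subtree has height -1).
Bottom-up per-node check:
  node 45: h_left=-1, h_right=-1, diff=0 [OK], height=0
  node 40: h_left=-1, h_right=0, diff=1 [OK], height=1
  node 38: h_left=-1, h_right=1, diff=2 [FAIL (|-1-1|=2 > 1)], height=2
  node 36: h_left=-1, h_right=2, diff=3 [FAIL (|-1-2|=3 > 1)], height=3
  node 32: h_left=-1, h_right=3, diff=4 [FAIL (|-1-3|=4 > 1)], height=4
  node 27: h_left=-1, h_right=4, diff=5 [FAIL (|-1-4|=5 > 1)], height=5
  node 19: h_left=-1, h_right=5, diff=6 [FAIL (|-1-5|=6 > 1)], height=6
  node 17: h_left=-1, h_right=6, diff=7 [FAIL (|-1-6|=7 > 1)], height=7
  node 14: h_left=-1, h_right=7, diff=8 [FAIL (|-1-7|=8 > 1)], height=8
  node 13: h_left=-1, h_right=8, diff=9 [FAIL (|-1-8|=9 > 1)], height=9
  node 9: h_left=-1, h_right=9, diff=10 [FAIL (|-1-9|=10 > 1)], height=10
Node 38 violates the condition: |-1 - 1| = 2 > 1.
Result: Not balanced


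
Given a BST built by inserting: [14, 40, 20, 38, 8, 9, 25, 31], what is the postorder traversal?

Tree insertion order: [14, 40, 20, 38, 8, 9, 25, 31]
Tree (level-order array): [14, 8, 40, None, 9, 20, None, None, None, None, 38, 25, None, None, 31]
Postorder traversal: [9, 8, 31, 25, 38, 20, 40, 14]


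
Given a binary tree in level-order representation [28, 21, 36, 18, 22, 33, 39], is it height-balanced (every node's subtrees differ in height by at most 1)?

Tree (level-order array): [28, 21, 36, 18, 22, 33, 39]
Definition: a tree is height-balanced if, at every node, |h(left) - h(right)| <= 1 (empty subtree has height -1).
Bottom-up per-node check:
  node 18: h_left=-1, h_right=-1, diff=0 [OK], height=0
  node 22: h_left=-1, h_right=-1, diff=0 [OK], height=0
  node 21: h_left=0, h_right=0, diff=0 [OK], height=1
  node 33: h_left=-1, h_right=-1, diff=0 [OK], height=0
  node 39: h_left=-1, h_right=-1, diff=0 [OK], height=0
  node 36: h_left=0, h_right=0, diff=0 [OK], height=1
  node 28: h_left=1, h_right=1, diff=0 [OK], height=2
All nodes satisfy the balance condition.
Result: Balanced


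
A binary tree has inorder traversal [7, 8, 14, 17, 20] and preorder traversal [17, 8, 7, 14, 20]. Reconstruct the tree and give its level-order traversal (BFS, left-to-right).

Inorder:  [7, 8, 14, 17, 20]
Preorder: [17, 8, 7, 14, 20]
Algorithm: preorder visits root first, so consume preorder in order;
for each root, split the current inorder slice at that value into
left-subtree inorder and right-subtree inorder, then recurse.
Recursive splits:
  root=17; inorder splits into left=[7, 8, 14], right=[20]
  root=8; inorder splits into left=[7], right=[14]
  root=7; inorder splits into left=[], right=[]
  root=14; inorder splits into left=[], right=[]
  root=20; inorder splits into left=[], right=[]
Reconstructed level-order: [17, 8, 20, 7, 14]


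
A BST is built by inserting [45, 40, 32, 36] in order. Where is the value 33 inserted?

Starting tree (level order): [45, 40, None, 32, None, None, 36]
Insertion path: 45 -> 40 -> 32 -> 36
Result: insert 33 as left child of 36
Final tree (level order): [45, 40, None, 32, None, None, 36, 33]


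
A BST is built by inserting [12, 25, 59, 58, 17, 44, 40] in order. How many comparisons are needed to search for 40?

Search path for 40: 12 -> 25 -> 59 -> 58 -> 44 -> 40
Found: True
Comparisons: 6


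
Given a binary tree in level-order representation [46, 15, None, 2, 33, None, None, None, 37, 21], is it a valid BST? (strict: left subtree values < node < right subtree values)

Level-order array: [46, 15, None, 2, 33, None, None, None, 37, 21]
Validate using subtree bounds (lo, hi): at each node, require lo < value < hi,
then recurse left with hi=value and right with lo=value.
Preorder trace (stopping at first violation):
  at node 46 with bounds (-inf, +inf): OK
  at node 15 with bounds (-inf, 46): OK
  at node 2 with bounds (-inf, 15): OK
  at node 33 with bounds (15, 46): OK
  at node 37 with bounds (33, 46): OK
  at node 21 with bounds (33, 37): VIOLATION
Node 21 violates its bound: not (33 < 21 < 37).
Result: Not a valid BST


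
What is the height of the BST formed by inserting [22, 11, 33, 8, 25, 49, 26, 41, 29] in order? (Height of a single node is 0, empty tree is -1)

Insertion order: [22, 11, 33, 8, 25, 49, 26, 41, 29]
Tree (level-order array): [22, 11, 33, 8, None, 25, 49, None, None, None, 26, 41, None, None, 29]
Compute height bottom-up (empty subtree = -1):
  height(8) = 1 + max(-1, -1) = 0
  height(11) = 1 + max(0, -1) = 1
  height(29) = 1 + max(-1, -1) = 0
  height(26) = 1 + max(-1, 0) = 1
  height(25) = 1 + max(-1, 1) = 2
  height(41) = 1 + max(-1, -1) = 0
  height(49) = 1 + max(0, -1) = 1
  height(33) = 1 + max(2, 1) = 3
  height(22) = 1 + max(1, 3) = 4
Height = 4


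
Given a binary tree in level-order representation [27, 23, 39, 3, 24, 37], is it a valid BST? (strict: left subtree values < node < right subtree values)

Level-order array: [27, 23, 39, 3, 24, 37]
Validate using subtree bounds (lo, hi): at each node, require lo < value < hi,
then recurse left with hi=value and right with lo=value.
Preorder trace (stopping at first violation):
  at node 27 with bounds (-inf, +inf): OK
  at node 23 with bounds (-inf, 27): OK
  at node 3 with bounds (-inf, 23): OK
  at node 24 with bounds (23, 27): OK
  at node 39 with bounds (27, +inf): OK
  at node 37 with bounds (27, 39): OK
No violation found at any node.
Result: Valid BST


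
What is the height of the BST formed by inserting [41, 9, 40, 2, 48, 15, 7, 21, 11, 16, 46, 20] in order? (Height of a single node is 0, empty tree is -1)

Insertion order: [41, 9, 40, 2, 48, 15, 7, 21, 11, 16, 46, 20]
Tree (level-order array): [41, 9, 48, 2, 40, 46, None, None, 7, 15, None, None, None, None, None, 11, 21, None, None, 16, None, None, 20]
Compute height bottom-up (empty subtree = -1):
  height(7) = 1 + max(-1, -1) = 0
  height(2) = 1 + max(-1, 0) = 1
  height(11) = 1 + max(-1, -1) = 0
  height(20) = 1 + max(-1, -1) = 0
  height(16) = 1 + max(-1, 0) = 1
  height(21) = 1 + max(1, -1) = 2
  height(15) = 1 + max(0, 2) = 3
  height(40) = 1 + max(3, -1) = 4
  height(9) = 1 + max(1, 4) = 5
  height(46) = 1 + max(-1, -1) = 0
  height(48) = 1 + max(0, -1) = 1
  height(41) = 1 + max(5, 1) = 6
Height = 6


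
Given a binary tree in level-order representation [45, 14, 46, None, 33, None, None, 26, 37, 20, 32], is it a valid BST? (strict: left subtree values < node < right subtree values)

Level-order array: [45, 14, 46, None, 33, None, None, 26, 37, 20, 32]
Validate using subtree bounds (lo, hi): at each node, require lo < value < hi,
then recurse left with hi=value and right with lo=value.
Preorder trace (stopping at first violation):
  at node 45 with bounds (-inf, +inf): OK
  at node 14 with bounds (-inf, 45): OK
  at node 33 with bounds (14, 45): OK
  at node 26 with bounds (14, 33): OK
  at node 20 with bounds (14, 26): OK
  at node 32 with bounds (26, 33): OK
  at node 37 with bounds (33, 45): OK
  at node 46 with bounds (45, +inf): OK
No violation found at any node.
Result: Valid BST


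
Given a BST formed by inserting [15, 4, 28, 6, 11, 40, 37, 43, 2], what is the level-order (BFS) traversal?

Tree insertion order: [15, 4, 28, 6, 11, 40, 37, 43, 2]
Tree (level-order array): [15, 4, 28, 2, 6, None, 40, None, None, None, 11, 37, 43]
BFS from the root, enqueuing left then right child of each popped node:
  queue [15] -> pop 15, enqueue [4, 28], visited so far: [15]
  queue [4, 28] -> pop 4, enqueue [2, 6], visited so far: [15, 4]
  queue [28, 2, 6] -> pop 28, enqueue [40], visited so far: [15, 4, 28]
  queue [2, 6, 40] -> pop 2, enqueue [none], visited so far: [15, 4, 28, 2]
  queue [6, 40] -> pop 6, enqueue [11], visited so far: [15, 4, 28, 2, 6]
  queue [40, 11] -> pop 40, enqueue [37, 43], visited so far: [15, 4, 28, 2, 6, 40]
  queue [11, 37, 43] -> pop 11, enqueue [none], visited so far: [15, 4, 28, 2, 6, 40, 11]
  queue [37, 43] -> pop 37, enqueue [none], visited so far: [15, 4, 28, 2, 6, 40, 11, 37]
  queue [43] -> pop 43, enqueue [none], visited so far: [15, 4, 28, 2, 6, 40, 11, 37, 43]
Result: [15, 4, 28, 2, 6, 40, 11, 37, 43]


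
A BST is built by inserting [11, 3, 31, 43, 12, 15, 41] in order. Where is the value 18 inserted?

Starting tree (level order): [11, 3, 31, None, None, 12, 43, None, 15, 41]
Insertion path: 11 -> 31 -> 12 -> 15
Result: insert 18 as right child of 15
Final tree (level order): [11, 3, 31, None, None, 12, 43, None, 15, 41, None, None, 18]


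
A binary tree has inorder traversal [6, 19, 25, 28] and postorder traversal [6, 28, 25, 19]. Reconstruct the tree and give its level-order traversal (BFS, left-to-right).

Inorder:   [6, 19, 25, 28]
Postorder: [6, 28, 25, 19]
Algorithm: postorder visits root last, so walk postorder right-to-left;
each value is the root of the current inorder slice — split it at that
value, recurse on the right subtree first, then the left.
Recursive splits:
  root=19; inorder splits into left=[6], right=[25, 28]
  root=25; inorder splits into left=[], right=[28]
  root=28; inorder splits into left=[], right=[]
  root=6; inorder splits into left=[], right=[]
Reconstructed level-order: [19, 6, 25, 28]


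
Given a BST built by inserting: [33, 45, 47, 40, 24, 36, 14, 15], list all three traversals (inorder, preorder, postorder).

Tree insertion order: [33, 45, 47, 40, 24, 36, 14, 15]
Tree (level-order array): [33, 24, 45, 14, None, 40, 47, None, 15, 36]
Inorder (L, root, R): [14, 15, 24, 33, 36, 40, 45, 47]
Preorder (root, L, R): [33, 24, 14, 15, 45, 40, 36, 47]
Postorder (L, R, root): [15, 14, 24, 36, 40, 47, 45, 33]


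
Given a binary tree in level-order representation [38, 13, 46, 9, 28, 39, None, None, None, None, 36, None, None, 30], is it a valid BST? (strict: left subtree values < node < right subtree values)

Level-order array: [38, 13, 46, 9, 28, 39, None, None, None, None, 36, None, None, 30]
Validate using subtree bounds (lo, hi): at each node, require lo < value < hi,
then recurse left with hi=value and right with lo=value.
Preorder trace (stopping at first violation):
  at node 38 with bounds (-inf, +inf): OK
  at node 13 with bounds (-inf, 38): OK
  at node 9 with bounds (-inf, 13): OK
  at node 28 with bounds (13, 38): OK
  at node 36 with bounds (28, 38): OK
  at node 30 with bounds (28, 36): OK
  at node 46 with bounds (38, +inf): OK
  at node 39 with bounds (38, 46): OK
No violation found at any node.
Result: Valid BST


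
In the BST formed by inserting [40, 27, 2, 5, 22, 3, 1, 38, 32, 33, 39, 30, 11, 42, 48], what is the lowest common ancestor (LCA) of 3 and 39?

Tree insertion order: [40, 27, 2, 5, 22, 3, 1, 38, 32, 33, 39, 30, 11, 42, 48]
Tree (level-order array): [40, 27, 42, 2, 38, None, 48, 1, 5, 32, 39, None, None, None, None, 3, 22, 30, 33, None, None, None, None, 11]
In a BST, the LCA of p=3, q=39 is the first node v on the
root-to-leaf path with p <= v <= q (go left if both < v, right if both > v).
Walk from root:
  at 40: both 3 and 39 < 40, go left
  at 27: 3 <= 27 <= 39, this is the LCA
LCA = 27


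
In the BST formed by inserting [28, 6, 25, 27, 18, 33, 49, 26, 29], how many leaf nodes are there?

Tree built from: [28, 6, 25, 27, 18, 33, 49, 26, 29]
Tree (level-order array): [28, 6, 33, None, 25, 29, 49, 18, 27, None, None, None, None, None, None, 26]
Rule: A leaf has 0 children.
Per-node child counts:
  node 28: 2 child(ren)
  node 6: 1 child(ren)
  node 25: 2 child(ren)
  node 18: 0 child(ren)
  node 27: 1 child(ren)
  node 26: 0 child(ren)
  node 33: 2 child(ren)
  node 29: 0 child(ren)
  node 49: 0 child(ren)
Matching nodes: [18, 26, 29, 49]
Count of leaf nodes: 4


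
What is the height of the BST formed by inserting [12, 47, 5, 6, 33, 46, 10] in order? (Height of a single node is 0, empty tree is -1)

Insertion order: [12, 47, 5, 6, 33, 46, 10]
Tree (level-order array): [12, 5, 47, None, 6, 33, None, None, 10, None, 46]
Compute height bottom-up (empty subtree = -1):
  height(10) = 1 + max(-1, -1) = 0
  height(6) = 1 + max(-1, 0) = 1
  height(5) = 1 + max(-1, 1) = 2
  height(46) = 1 + max(-1, -1) = 0
  height(33) = 1 + max(-1, 0) = 1
  height(47) = 1 + max(1, -1) = 2
  height(12) = 1 + max(2, 2) = 3
Height = 3


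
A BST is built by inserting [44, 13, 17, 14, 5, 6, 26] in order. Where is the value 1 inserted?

Starting tree (level order): [44, 13, None, 5, 17, None, 6, 14, 26]
Insertion path: 44 -> 13 -> 5
Result: insert 1 as left child of 5
Final tree (level order): [44, 13, None, 5, 17, 1, 6, 14, 26]


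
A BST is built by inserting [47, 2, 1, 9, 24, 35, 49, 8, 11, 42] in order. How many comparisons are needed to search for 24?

Search path for 24: 47 -> 2 -> 9 -> 24
Found: True
Comparisons: 4


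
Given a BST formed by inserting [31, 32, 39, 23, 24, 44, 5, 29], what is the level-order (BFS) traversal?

Tree insertion order: [31, 32, 39, 23, 24, 44, 5, 29]
Tree (level-order array): [31, 23, 32, 5, 24, None, 39, None, None, None, 29, None, 44]
BFS from the root, enqueuing left then right child of each popped node:
  queue [31] -> pop 31, enqueue [23, 32], visited so far: [31]
  queue [23, 32] -> pop 23, enqueue [5, 24], visited so far: [31, 23]
  queue [32, 5, 24] -> pop 32, enqueue [39], visited so far: [31, 23, 32]
  queue [5, 24, 39] -> pop 5, enqueue [none], visited so far: [31, 23, 32, 5]
  queue [24, 39] -> pop 24, enqueue [29], visited so far: [31, 23, 32, 5, 24]
  queue [39, 29] -> pop 39, enqueue [44], visited so far: [31, 23, 32, 5, 24, 39]
  queue [29, 44] -> pop 29, enqueue [none], visited so far: [31, 23, 32, 5, 24, 39, 29]
  queue [44] -> pop 44, enqueue [none], visited so far: [31, 23, 32, 5, 24, 39, 29, 44]
Result: [31, 23, 32, 5, 24, 39, 29, 44]


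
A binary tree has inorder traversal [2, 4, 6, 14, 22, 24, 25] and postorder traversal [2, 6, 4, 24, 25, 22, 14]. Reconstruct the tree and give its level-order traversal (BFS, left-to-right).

Inorder:   [2, 4, 6, 14, 22, 24, 25]
Postorder: [2, 6, 4, 24, 25, 22, 14]
Algorithm: postorder visits root last, so walk postorder right-to-left;
each value is the root of the current inorder slice — split it at that
value, recurse on the right subtree first, then the left.
Recursive splits:
  root=14; inorder splits into left=[2, 4, 6], right=[22, 24, 25]
  root=22; inorder splits into left=[], right=[24, 25]
  root=25; inorder splits into left=[24], right=[]
  root=24; inorder splits into left=[], right=[]
  root=4; inorder splits into left=[2], right=[6]
  root=6; inorder splits into left=[], right=[]
  root=2; inorder splits into left=[], right=[]
Reconstructed level-order: [14, 4, 22, 2, 6, 25, 24]


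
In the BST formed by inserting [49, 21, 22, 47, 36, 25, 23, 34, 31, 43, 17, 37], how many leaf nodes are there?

Tree built from: [49, 21, 22, 47, 36, 25, 23, 34, 31, 43, 17, 37]
Tree (level-order array): [49, 21, None, 17, 22, None, None, None, 47, 36, None, 25, 43, 23, 34, 37, None, None, None, 31]
Rule: A leaf has 0 children.
Per-node child counts:
  node 49: 1 child(ren)
  node 21: 2 child(ren)
  node 17: 0 child(ren)
  node 22: 1 child(ren)
  node 47: 1 child(ren)
  node 36: 2 child(ren)
  node 25: 2 child(ren)
  node 23: 0 child(ren)
  node 34: 1 child(ren)
  node 31: 0 child(ren)
  node 43: 1 child(ren)
  node 37: 0 child(ren)
Matching nodes: [17, 23, 31, 37]
Count of leaf nodes: 4


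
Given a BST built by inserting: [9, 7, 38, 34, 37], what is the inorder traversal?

Tree insertion order: [9, 7, 38, 34, 37]
Tree (level-order array): [9, 7, 38, None, None, 34, None, None, 37]
Inorder traversal: [7, 9, 34, 37, 38]


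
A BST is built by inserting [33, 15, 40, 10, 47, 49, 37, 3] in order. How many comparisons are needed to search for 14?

Search path for 14: 33 -> 15 -> 10
Found: False
Comparisons: 3


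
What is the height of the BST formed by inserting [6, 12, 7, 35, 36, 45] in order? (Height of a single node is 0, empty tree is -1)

Insertion order: [6, 12, 7, 35, 36, 45]
Tree (level-order array): [6, None, 12, 7, 35, None, None, None, 36, None, 45]
Compute height bottom-up (empty subtree = -1):
  height(7) = 1 + max(-1, -1) = 0
  height(45) = 1 + max(-1, -1) = 0
  height(36) = 1 + max(-1, 0) = 1
  height(35) = 1 + max(-1, 1) = 2
  height(12) = 1 + max(0, 2) = 3
  height(6) = 1 + max(-1, 3) = 4
Height = 4


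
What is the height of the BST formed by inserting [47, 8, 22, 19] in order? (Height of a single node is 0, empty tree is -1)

Insertion order: [47, 8, 22, 19]
Tree (level-order array): [47, 8, None, None, 22, 19]
Compute height bottom-up (empty subtree = -1):
  height(19) = 1 + max(-1, -1) = 0
  height(22) = 1 + max(0, -1) = 1
  height(8) = 1 + max(-1, 1) = 2
  height(47) = 1 + max(2, -1) = 3
Height = 3


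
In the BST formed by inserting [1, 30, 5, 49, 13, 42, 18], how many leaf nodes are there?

Tree built from: [1, 30, 5, 49, 13, 42, 18]
Tree (level-order array): [1, None, 30, 5, 49, None, 13, 42, None, None, 18]
Rule: A leaf has 0 children.
Per-node child counts:
  node 1: 1 child(ren)
  node 30: 2 child(ren)
  node 5: 1 child(ren)
  node 13: 1 child(ren)
  node 18: 0 child(ren)
  node 49: 1 child(ren)
  node 42: 0 child(ren)
Matching nodes: [18, 42]
Count of leaf nodes: 2


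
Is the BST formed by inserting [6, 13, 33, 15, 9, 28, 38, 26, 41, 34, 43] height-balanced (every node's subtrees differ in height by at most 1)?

Tree (level-order array): [6, None, 13, 9, 33, None, None, 15, 38, None, 28, 34, 41, 26, None, None, None, None, 43]
Definition: a tree is height-balanced if, at every node, |h(left) - h(right)| <= 1 (empty subtree has height -1).
Bottom-up per-node check:
  node 9: h_left=-1, h_right=-1, diff=0 [OK], height=0
  node 26: h_left=-1, h_right=-1, diff=0 [OK], height=0
  node 28: h_left=0, h_right=-1, diff=1 [OK], height=1
  node 15: h_left=-1, h_right=1, diff=2 [FAIL (|-1-1|=2 > 1)], height=2
  node 34: h_left=-1, h_right=-1, diff=0 [OK], height=0
  node 43: h_left=-1, h_right=-1, diff=0 [OK], height=0
  node 41: h_left=-1, h_right=0, diff=1 [OK], height=1
  node 38: h_left=0, h_right=1, diff=1 [OK], height=2
  node 33: h_left=2, h_right=2, diff=0 [OK], height=3
  node 13: h_left=0, h_right=3, diff=3 [FAIL (|0-3|=3 > 1)], height=4
  node 6: h_left=-1, h_right=4, diff=5 [FAIL (|-1-4|=5 > 1)], height=5
Node 15 violates the condition: |-1 - 1| = 2 > 1.
Result: Not balanced


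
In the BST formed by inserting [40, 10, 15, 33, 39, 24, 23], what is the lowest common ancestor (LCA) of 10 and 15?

Tree insertion order: [40, 10, 15, 33, 39, 24, 23]
Tree (level-order array): [40, 10, None, None, 15, None, 33, 24, 39, 23]
In a BST, the LCA of p=10, q=15 is the first node v on the
root-to-leaf path with p <= v <= q (go left if both < v, right if both > v).
Walk from root:
  at 40: both 10 and 15 < 40, go left
  at 10: 10 <= 10 <= 15, this is the LCA
LCA = 10


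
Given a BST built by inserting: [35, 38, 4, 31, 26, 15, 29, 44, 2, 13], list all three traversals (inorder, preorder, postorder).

Tree insertion order: [35, 38, 4, 31, 26, 15, 29, 44, 2, 13]
Tree (level-order array): [35, 4, 38, 2, 31, None, 44, None, None, 26, None, None, None, 15, 29, 13]
Inorder (L, root, R): [2, 4, 13, 15, 26, 29, 31, 35, 38, 44]
Preorder (root, L, R): [35, 4, 2, 31, 26, 15, 13, 29, 38, 44]
Postorder (L, R, root): [2, 13, 15, 29, 26, 31, 4, 44, 38, 35]


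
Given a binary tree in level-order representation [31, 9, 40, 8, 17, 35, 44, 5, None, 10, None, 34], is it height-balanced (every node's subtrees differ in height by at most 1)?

Tree (level-order array): [31, 9, 40, 8, 17, 35, 44, 5, None, 10, None, 34]
Definition: a tree is height-balanced if, at every node, |h(left) - h(right)| <= 1 (empty subtree has height -1).
Bottom-up per-node check:
  node 5: h_left=-1, h_right=-1, diff=0 [OK], height=0
  node 8: h_left=0, h_right=-1, diff=1 [OK], height=1
  node 10: h_left=-1, h_right=-1, diff=0 [OK], height=0
  node 17: h_left=0, h_right=-1, diff=1 [OK], height=1
  node 9: h_left=1, h_right=1, diff=0 [OK], height=2
  node 34: h_left=-1, h_right=-1, diff=0 [OK], height=0
  node 35: h_left=0, h_right=-1, diff=1 [OK], height=1
  node 44: h_left=-1, h_right=-1, diff=0 [OK], height=0
  node 40: h_left=1, h_right=0, diff=1 [OK], height=2
  node 31: h_left=2, h_right=2, diff=0 [OK], height=3
All nodes satisfy the balance condition.
Result: Balanced


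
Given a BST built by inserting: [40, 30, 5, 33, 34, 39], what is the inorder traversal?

Tree insertion order: [40, 30, 5, 33, 34, 39]
Tree (level-order array): [40, 30, None, 5, 33, None, None, None, 34, None, 39]
Inorder traversal: [5, 30, 33, 34, 39, 40]


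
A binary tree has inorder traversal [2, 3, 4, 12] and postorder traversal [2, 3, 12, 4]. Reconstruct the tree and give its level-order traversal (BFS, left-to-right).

Inorder:   [2, 3, 4, 12]
Postorder: [2, 3, 12, 4]
Algorithm: postorder visits root last, so walk postorder right-to-left;
each value is the root of the current inorder slice — split it at that
value, recurse on the right subtree first, then the left.
Recursive splits:
  root=4; inorder splits into left=[2, 3], right=[12]
  root=12; inorder splits into left=[], right=[]
  root=3; inorder splits into left=[2], right=[]
  root=2; inorder splits into left=[], right=[]
Reconstructed level-order: [4, 3, 12, 2]


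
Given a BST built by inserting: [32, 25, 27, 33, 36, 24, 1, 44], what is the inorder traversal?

Tree insertion order: [32, 25, 27, 33, 36, 24, 1, 44]
Tree (level-order array): [32, 25, 33, 24, 27, None, 36, 1, None, None, None, None, 44]
Inorder traversal: [1, 24, 25, 27, 32, 33, 36, 44]


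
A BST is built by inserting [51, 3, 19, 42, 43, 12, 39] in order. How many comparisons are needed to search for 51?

Search path for 51: 51
Found: True
Comparisons: 1


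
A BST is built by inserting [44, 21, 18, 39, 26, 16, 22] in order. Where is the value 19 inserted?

Starting tree (level order): [44, 21, None, 18, 39, 16, None, 26, None, None, None, 22]
Insertion path: 44 -> 21 -> 18
Result: insert 19 as right child of 18
Final tree (level order): [44, 21, None, 18, 39, 16, 19, 26, None, None, None, None, None, 22]


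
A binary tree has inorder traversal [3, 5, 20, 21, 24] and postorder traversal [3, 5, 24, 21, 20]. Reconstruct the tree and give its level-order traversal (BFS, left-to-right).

Inorder:   [3, 5, 20, 21, 24]
Postorder: [3, 5, 24, 21, 20]
Algorithm: postorder visits root last, so walk postorder right-to-left;
each value is the root of the current inorder slice — split it at that
value, recurse on the right subtree first, then the left.
Recursive splits:
  root=20; inorder splits into left=[3, 5], right=[21, 24]
  root=21; inorder splits into left=[], right=[24]
  root=24; inorder splits into left=[], right=[]
  root=5; inorder splits into left=[3], right=[]
  root=3; inorder splits into left=[], right=[]
Reconstructed level-order: [20, 5, 21, 3, 24]


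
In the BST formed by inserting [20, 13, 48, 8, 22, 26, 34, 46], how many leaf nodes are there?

Tree built from: [20, 13, 48, 8, 22, 26, 34, 46]
Tree (level-order array): [20, 13, 48, 8, None, 22, None, None, None, None, 26, None, 34, None, 46]
Rule: A leaf has 0 children.
Per-node child counts:
  node 20: 2 child(ren)
  node 13: 1 child(ren)
  node 8: 0 child(ren)
  node 48: 1 child(ren)
  node 22: 1 child(ren)
  node 26: 1 child(ren)
  node 34: 1 child(ren)
  node 46: 0 child(ren)
Matching nodes: [8, 46]
Count of leaf nodes: 2


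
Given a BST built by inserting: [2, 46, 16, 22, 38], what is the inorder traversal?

Tree insertion order: [2, 46, 16, 22, 38]
Tree (level-order array): [2, None, 46, 16, None, None, 22, None, 38]
Inorder traversal: [2, 16, 22, 38, 46]


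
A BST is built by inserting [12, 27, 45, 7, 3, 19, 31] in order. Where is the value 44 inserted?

Starting tree (level order): [12, 7, 27, 3, None, 19, 45, None, None, None, None, 31]
Insertion path: 12 -> 27 -> 45 -> 31
Result: insert 44 as right child of 31
Final tree (level order): [12, 7, 27, 3, None, 19, 45, None, None, None, None, 31, None, None, 44]


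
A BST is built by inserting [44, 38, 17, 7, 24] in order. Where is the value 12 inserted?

Starting tree (level order): [44, 38, None, 17, None, 7, 24]
Insertion path: 44 -> 38 -> 17 -> 7
Result: insert 12 as right child of 7
Final tree (level order): [44, 38, None, 17, None, 7, 24, None, 12]


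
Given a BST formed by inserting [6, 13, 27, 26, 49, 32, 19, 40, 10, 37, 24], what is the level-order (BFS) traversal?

Tree insertion order: [6, 13, 27, 26, 49, 32, 19, 40, 10, 37, 24]
Tree (level-order array): [6, None, 13, 10, 27, None, None, 26, 49, 19, None, 32, None, None, 24, None, 40, None, None, 37]
BFS from the root, enqueuing left then right child of each popped node:
  queue [6] -> pop 6, enqueue [13], visited so far: [6]
  queue [13] -> pop 13, enqueue [10, 27], visited so far: [6, 13]
  queue [10, 27] -> pop 10, enqueue [none], visited so far: [6, 13, 10]
  queue [27] -> pop 27, enqueue [26, 49], visited so far: [6, 13, 10, 27]
  queue [26, 49] -> pop 26, enqueue [19], visited so far: [6, 13, 10, 27, 26]
  queue [49, 19] -> pop 49, enqueue [32], visited so far: [6, 13, 10, 27, 26, 49]
  queue [19, 32] -> pop 19, enqueue [24], visited so far: [6, 13, 10, 27, 26, 49, 19]
  queue [32, 24] -> pop 32, enqueue [40], visited so far: [6, 13, 10, 27, 26, 49, 19, 32]
  queue [24, 40] -> pop 24, enqueue [none], visited so far: [6, 13, 10, 27, 26, 49, 19, 32, 24]
  queue [40] -> pop 40, enqueue [37], visited so far: [6, 13, 10, 27, 26, 49, 19, 32, 24, 40]
  queue [37] -> pop 37, enqueue [none], visited so far: [6, 13, 10, 27, 26, 49, 19, 32, 24, 40, 37]
Result: [6, 13, 10, 27, 26, 49, 19, 32, 24, 40, 37]


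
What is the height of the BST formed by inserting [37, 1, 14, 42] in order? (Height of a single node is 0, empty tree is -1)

Insertion order: [37, 1, 14, 42]
Tree (level-order array): [37, 1, 42, None, 14]
Compute height bottom-up (empty subtree = -1):
  height(14) = 1 + max(-1, -1) = 0
  height(1) = 1 + max(-1, 0) = 1
  height(42) = 1 + max(-1, -1) = 0
  height(37) = 1 + max(1, 0) = 2
Height = 2


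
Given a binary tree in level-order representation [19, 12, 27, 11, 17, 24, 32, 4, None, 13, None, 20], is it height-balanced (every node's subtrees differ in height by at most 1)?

Tree (level-order array): [19, 12, 27, 11, 17, 24, 32, 4, None, 13, None, 20]
Definition: a tree is height-balanced if, at every node, |h(left) - h(right)| <= 1 (empty subtree has height -1).
Bottom-up per-node check:
  node 4: h_left=-1, h_right=-1, diff=0 [OK], height=0
  node 11: h_left=0, h_right=-1, diff=1 [OK], height=1
  node 13: h_left=-1, h_right=-1, diff=0 [OK], height=0
  node 17: h_left=0, h_right=-1, diff=1 [OK], height=1
  node 12: h_left=1, h_right=1, diff=0 [OK], height=2
  node 20: h_left=-1, h_right=-1, diff=0 [OK], height=0
  node 24: h_left=0, h_right=-1, diff=1 [OK], height=1
  node 32: h_left=-1, h_right=-1, diff=0 [OK], height=0
  node 27: h_left=1, h_right=0, diff=1 [OK], height=2
  node 19: h_left=2, h_right=2, diff=0 [OK], height=3
All nodes satisfy the balance condition.
Result: Balanced


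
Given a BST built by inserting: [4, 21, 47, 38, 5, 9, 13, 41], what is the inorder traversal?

Tree insertion order: [4, 21, 47, 38, 5, 9, 13, 41]
Tree (level-order array): [4, None, 21, 5, 47, None, 9, 38, None, None, 13, None, 41]
Inorder traversal: [4, 5, 9, 13, 21, 38, 41, 47]


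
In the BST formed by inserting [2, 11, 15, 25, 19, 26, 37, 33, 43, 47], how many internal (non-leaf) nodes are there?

Tree built from: [2, 11, 15, 25, 19, 26, 37, 33, 43, 47]
Tree (level-order array): [2, None, 11, None, 15, None, 25, 19, 26, None, None, None, 37, 33, 43, None, None, None, 47]
Rule: An internal node has at least one child.
Per-node child counts:
  node 2: 1 child(ren)
  node 11: 1 child(ren)
  node 15: 1 child(ren)
  node 25: 2 child(ren)
  node 19: 0 child(ren)
  node 26: 1 child(ren)
  node 37: 2 child(ren)
  node 33: 0 child(ren)
  node 43: 1 child(ren)
  node 47: 0 child(ren)
Matching nodes: [2, 11, 15, 25, 26, 37, 43]
Count of internal (non-leaf) nodes: 7


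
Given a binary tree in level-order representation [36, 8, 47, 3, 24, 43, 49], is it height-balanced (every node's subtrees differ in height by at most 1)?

Tree (level-order array): [36, 8, 47, 3, 24, 43, 49]
Definition: a tree is height-balanced if, at every node, |h(left) - h(right)| <= 1 (empty subtree has height -1).
Bottom-up per-node check:
  node 3: h_left=-1, h_right=-1, diff=0 [OK], height=0
  node 24: h_left=-1, h_right=-1, diff=0 [OK], height=0
  node 8: h_left=0, h_right=0, diff=0 [OK], height=1
  node 43: h_left=-1, h_right=-1, diff=0 [OK], height=0
  node 49: h_left=-1, h_right=-1, diff=0 [OK], height=0
  node 47: h_left=0, h_right=0, diff=0 [OK], height=1
  node 36: h_left=1, h_right=1, diff=0 [OK], height=2
All nodes satisfy the balance condition.
Result: Balanced


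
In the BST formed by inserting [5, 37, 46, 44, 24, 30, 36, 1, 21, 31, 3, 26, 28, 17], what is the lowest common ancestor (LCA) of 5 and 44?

Tree insertion order: [5, 37, 46, 44, 24, 30, 36, 1, 21, 31, 3, 26, 28, 17]
Tree (level-order array): [5, 1, 37, None, 3, 24, 46, None, None, 21, 30, 44, None, 17, None, 26, 36, None, None, None, None, None, 28, 31]
In a BST, the LCA of p=5, q=44 is the first node v on the
root-to-leaf path with p <= v <= q (go left if both < v, right if both > v).
Walk from root:
  at 5: 5 <= 5 <= 44, this is the LCA
LCA = 5


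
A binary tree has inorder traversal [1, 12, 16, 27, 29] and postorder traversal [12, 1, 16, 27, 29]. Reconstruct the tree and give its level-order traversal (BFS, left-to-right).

Inorder:   [1, 12, 16, 27, 29]
Postorder: [12, 1, 16, 27, 29]
Algorithm: postorder visits root last, so walk postorder right-to-left;
each value is the root of the current inorder slice — split it at that
value, recurse on the right subtree first, then the left.
Recursive splits:
  root=29; inorder splits into left=[1, 12, 16, 27], right=[]
  root=27; inorder splits into left=[1, 12, 16], right=[]
  root=16; inorder splits into left=[1, 12], right=[]
  root=1; inorder splits into left=[], right=[12]
  root=12; inorder splits into left=[], right=[]
Reconstructed level-order: [29, 27, 16, 1, 12]


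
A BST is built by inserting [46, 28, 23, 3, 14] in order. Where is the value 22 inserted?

Starting tree (level order): [46, 28, None, 23, None, 3, None, None, 14]
Insertion path: 46 -> 28 -> 23 -> 3 -> 14
Result: insert 22 as right child of 14
Final tree (level order): [46, 28, None, 23, None, 3, None, None, 14, None, 22]


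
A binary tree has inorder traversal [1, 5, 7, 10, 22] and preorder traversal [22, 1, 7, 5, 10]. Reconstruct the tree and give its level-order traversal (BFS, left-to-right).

Inorder:  [1, 5, 7, 10, 22]
Preorder: [22, 1, 7, 5, 10]
Algorithm: preorder visits root first, so consume preorder in order;
for each root, split the current inorder slice at that value into
left-subtree inorder and right-subtree inorder, then recurse.
Recursive splits:
  root=22; inorder splits into left=[1, 5, 7, 10], right=[]
  root=1; inorder splits into left=[], right=[5, 7, 10]
  root=7; inorder splits into left=[5], right=[10]
  root=5; inorder splits into left=[], right=[]
  root=10; inorder splits into left=[], right=[]
Reconstructed level-order: [22, 1, 7, 5, 10]


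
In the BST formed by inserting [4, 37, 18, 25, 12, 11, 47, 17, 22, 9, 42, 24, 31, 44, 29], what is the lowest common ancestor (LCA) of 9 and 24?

Tree insertion order: [4, 37, 18, 25, 12, 11, 47, 17, 22, 9, 42, 24, 31, 44, 29]
Tree (level-order array): [4, None, 37, 18, 47, 12, 25, 42, None, 11, 17, 22, 31, None, 44, 9, None, None, None, None, 24, 29]
In a BST, the LCA of p=9, q=24 is the first node v on the
root-to-leaf path with p <= v <= q (go left if both < v, right if both > v).
Walk from root:
  at 4: both 9 and 24 > 4, go right
  at 37: both 9 and 24 < 37, go left
  at 18: 9 <= 18 <= 24, this is the LCA
LCA = 18


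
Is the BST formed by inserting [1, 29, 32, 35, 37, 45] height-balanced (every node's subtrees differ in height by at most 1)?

Tree (level-order array): [1, None, 29, None, 32, None, 35, None, 37, None, 45]
Definition: a tree is height-balanced if, at every node, |h(left) - h(right)| <= 1 (empty subtree has height -1).
Bottom-up per-node check:
  node 45: h_left=-1, h_right=-1, diff=0 [OK], height=0
  node 37: h_left=-1, h_right=0, diff=1 [OK], height=1
  node 35: h_left=-1, h_right=1, diff=2 [FAIL (|-1-1|=2 > 1)], height=2
  node 32: h_left=-1, h_right=2, diff=3 [FAIL (|-1-2|=3 > 1)], height=3
  node 29: h_left=-1, h_right=3, diff=4 [FAIL (|-1-3|=4 > 1)], height=4
  node 1: h_left=-1, h_right=4, diff=5 [FAIL (|-1-4|=5 > 1)], height=5
Node 35 violates the condition: |-1 - 1| = 2 > 1.
Result: Not balanced


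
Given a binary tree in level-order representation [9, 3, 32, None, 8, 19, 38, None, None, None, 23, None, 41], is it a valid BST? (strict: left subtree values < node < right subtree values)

Level-order array: [9, 3, 32, None, 8, 19, 38, None, None, None, 23, None, 41]
Validate using subtree bounds (lo, hi): at each node, require lo < value < hi,
then recurse left with hi=value and right with lo=value.
Preorder trace (stopping at first violation):
  at node 9 with bounds (-inf, +inf): OK
  at node 3 with bounds (-inf, 9): OK
  at node 8 with bounds (3, 9): OK
  at node 32 with bounds (9, +inf): OK
  at node 19 with bounds (9, 32): OK
  at node 23 with bounds (19, 32): OK
  at node 38 with bounds (32, +inf): OK
  at node 41 with bounds (38, +inf): OK
No violation found at any node.
Result: Valid BST


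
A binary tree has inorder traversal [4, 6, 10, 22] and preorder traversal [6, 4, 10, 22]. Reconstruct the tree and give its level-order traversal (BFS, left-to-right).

Inorder:  [4, 6, 10, 22]
Preorder: [6, 4, 10, 22]
Algorithm: preorder visits root first, so consume preorder in order;
for each root, split the current inorder slice at that value into
left-subtree inorder and right-subtree inorder, then recurse.
Recursive splits:
  root=6; inorder splits into left=[4], right=[10, 22]
  root=4; inorder splits into left=[], right=[]
  root=10; inorder splits into left=[], right=[22]
  root=22; inorder splits into left=[], right=[]
Reconstructed level-order: [6, 4, 10, 22]


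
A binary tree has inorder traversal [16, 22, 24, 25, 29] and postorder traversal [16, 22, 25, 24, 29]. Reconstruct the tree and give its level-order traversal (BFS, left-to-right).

Inorder:   [16, 22, 24, 25, 29]
Postorder: [16, 22, 25, 24, 29]
Algorithm: postorder visits root last, so walk postorder right-to-left;
each value is the root of the current inorder slice — split it at that
value, recurse on the right subtree first, then the left.
Recursive splits:
  root=29; inorder splits into left=[16, 22, 24, 25], right=[]
  root=24; inorder splits into left=[16, 22], right=[25]
  root=25; inorder splits into left=[], right=[]
  root=22; inorder splits into left=[16], right=[]
  root=16; inorder splits into left=[], right=[]
Reconstructed level-order: [29, 24, 22, 25, 16]


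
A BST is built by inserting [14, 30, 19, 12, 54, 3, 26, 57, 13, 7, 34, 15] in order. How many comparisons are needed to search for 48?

Search path for 48: 14 -> 30 -> 54 -> 34
Found: False
Comparisons: 4


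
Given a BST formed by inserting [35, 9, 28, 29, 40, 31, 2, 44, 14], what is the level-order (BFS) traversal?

Tree insertion order: [35, 9, 28, 29, 40, 31, 2, 44, 14]
Tree (level-order array): [35, 9, 40, 2, 28, None, 44, None, None, 14, 29, None, None, None, None, None, 31]
BFS from the root, enqueuing left then right child of each popped node:
  queue [35] -> pop 35, enqueue [9, 40], visited so far: [35]
  queue [9, 40] -> pop 9, enqueue [2, 28], visited so far: [35, 9]
  queue [40, 2, 28] -> pop 40, enqueue [44], visited so far: [35, 9, 40]
  queue [2, 28, 44] -> pop 2, enqueue [none], visited so far: [35, 9, 40, 2]
  queue [28, 44] -> pop 28, enqueue [14, 29], visited so far: [35, 9, 40, 2, 28]
  queue [44, 14, 29] -> pop 44, enqueue [none], visited so far: [35, 9, 40, 2, 28, 44]
  queue [14, 29] -> pop 14, enqueue [none], visited so far: [35, 9, 40, 2, 28, 44, 14]
  queue [29] -> pop 29, enqueue [31], visited so far: [35, 9, 40, 2, 28, 44, 14, 29]
  queue [31] -> pop 31, enqueue [none], visited so far: [35, 9, 40, 2, 28, 44, 14, 29, 31]
Result: [35, 9, 40, 2, 28, 44, 14, 29, 31]


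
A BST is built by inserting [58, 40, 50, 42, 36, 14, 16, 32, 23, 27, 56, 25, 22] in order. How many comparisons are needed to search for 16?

Search path for 16: 58 -> 40 -> 36 -> 14 -> 16
Found: True
Comparisons: 5
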